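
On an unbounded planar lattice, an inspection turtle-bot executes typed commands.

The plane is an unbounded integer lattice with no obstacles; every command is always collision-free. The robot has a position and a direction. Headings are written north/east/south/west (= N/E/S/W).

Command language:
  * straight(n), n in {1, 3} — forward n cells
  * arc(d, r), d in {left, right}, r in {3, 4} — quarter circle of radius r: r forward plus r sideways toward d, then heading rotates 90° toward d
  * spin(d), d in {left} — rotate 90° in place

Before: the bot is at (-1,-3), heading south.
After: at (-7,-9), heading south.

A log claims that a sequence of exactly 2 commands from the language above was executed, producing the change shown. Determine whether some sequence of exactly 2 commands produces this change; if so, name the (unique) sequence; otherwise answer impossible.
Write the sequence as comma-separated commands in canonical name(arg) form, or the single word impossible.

arc(right, 3), arc(left, 3)

key: order matters: swapping arc(right, 3) and arc(left, 3) lands elsewhere
initial: at (-1,-3), heading south
1. arc(right, 3) → at (-4,-6), heading west
2. arc(left, 3) → at (-7,-9), heading south
uniquely the one of 49 2-step routes that fits.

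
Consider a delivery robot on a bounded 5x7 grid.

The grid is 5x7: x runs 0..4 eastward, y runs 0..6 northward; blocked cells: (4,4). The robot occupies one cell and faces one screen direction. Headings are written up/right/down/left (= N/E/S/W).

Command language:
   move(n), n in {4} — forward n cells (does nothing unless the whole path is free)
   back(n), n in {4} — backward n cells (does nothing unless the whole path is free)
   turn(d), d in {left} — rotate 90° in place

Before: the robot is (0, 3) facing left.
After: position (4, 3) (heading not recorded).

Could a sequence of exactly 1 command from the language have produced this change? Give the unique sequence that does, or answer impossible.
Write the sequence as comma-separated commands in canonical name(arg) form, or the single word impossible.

start: (0, 3) facing left
1. back(4) → (4, 3) facing left
all 3 alternatives checked — unique.

back(4)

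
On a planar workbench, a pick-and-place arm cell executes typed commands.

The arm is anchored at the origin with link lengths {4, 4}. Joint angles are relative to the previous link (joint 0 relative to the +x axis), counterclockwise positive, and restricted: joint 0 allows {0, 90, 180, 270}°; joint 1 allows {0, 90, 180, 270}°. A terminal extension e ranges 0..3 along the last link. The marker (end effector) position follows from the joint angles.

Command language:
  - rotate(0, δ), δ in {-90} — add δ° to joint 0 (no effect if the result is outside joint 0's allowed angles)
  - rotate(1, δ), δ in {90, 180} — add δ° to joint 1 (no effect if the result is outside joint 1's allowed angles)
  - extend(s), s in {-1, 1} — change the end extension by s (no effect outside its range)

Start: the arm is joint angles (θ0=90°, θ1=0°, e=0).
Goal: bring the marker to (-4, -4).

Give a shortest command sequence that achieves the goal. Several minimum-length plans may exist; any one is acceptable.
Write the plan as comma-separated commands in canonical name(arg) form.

from: joint angles (θ0=90°, θ1=0°, e=0)
1. rotate(0, -90) → joint angles (θ0=0°, θ1=0°, e=0)
2. rotate(0, -90) → joint angles (θ0=270°, θ1=0°, e=0)
3. rotate(0, -90) → joint angles (θ0=180°, θ1=0°, e=0)
4. rotate(1, 90) → joint angles (θ0=180°, θ1=90°, e=0)
nothing shorter than 4 reaches the goal.

rotate(0, -90), rotate(0, -90), rotate(0, -90), rotate(1, 90)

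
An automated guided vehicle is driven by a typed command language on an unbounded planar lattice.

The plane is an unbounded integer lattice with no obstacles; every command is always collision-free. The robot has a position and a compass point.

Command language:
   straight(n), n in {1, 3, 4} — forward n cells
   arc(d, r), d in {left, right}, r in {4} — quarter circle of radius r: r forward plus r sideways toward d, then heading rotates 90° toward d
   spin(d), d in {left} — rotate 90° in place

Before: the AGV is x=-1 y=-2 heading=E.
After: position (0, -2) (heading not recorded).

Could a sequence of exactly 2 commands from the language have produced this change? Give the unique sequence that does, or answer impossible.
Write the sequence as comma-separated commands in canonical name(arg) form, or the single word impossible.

key: order matters: swapping straight(1) and spin(left) lands elsewhere
from: x=-1 y=-2 heading=E
[1] after straight(1): x=0 y=-2 heading=E
[2] after spin(left): x=0 y=-2 heading=N
no rival 2-sequence matches.

straight(1), spin(left)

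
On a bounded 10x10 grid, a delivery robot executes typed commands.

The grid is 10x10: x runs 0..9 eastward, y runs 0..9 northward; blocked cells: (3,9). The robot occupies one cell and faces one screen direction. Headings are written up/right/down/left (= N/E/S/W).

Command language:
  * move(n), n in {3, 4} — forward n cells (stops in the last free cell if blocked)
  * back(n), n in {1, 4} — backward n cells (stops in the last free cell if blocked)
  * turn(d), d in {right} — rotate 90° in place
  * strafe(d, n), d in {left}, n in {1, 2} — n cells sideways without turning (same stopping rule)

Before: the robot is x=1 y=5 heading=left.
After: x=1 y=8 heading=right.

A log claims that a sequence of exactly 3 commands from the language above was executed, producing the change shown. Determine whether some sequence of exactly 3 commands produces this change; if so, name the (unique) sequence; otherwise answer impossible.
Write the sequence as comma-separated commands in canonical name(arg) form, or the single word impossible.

turn(right), move(3), turn(right)

key: cell and facing (now E) both changed — the 3 commands mix motion and turning
initial: x=1 y=5 heading=left
t=1 turn(right) ⇒ x=1 y=5 heading=up
t=2 move(3) ⇒ x=1 y=8 heading=up
t=3 turn(right) ⇒ x=1 y=8 heading=right
no other 3-command option fits: unique.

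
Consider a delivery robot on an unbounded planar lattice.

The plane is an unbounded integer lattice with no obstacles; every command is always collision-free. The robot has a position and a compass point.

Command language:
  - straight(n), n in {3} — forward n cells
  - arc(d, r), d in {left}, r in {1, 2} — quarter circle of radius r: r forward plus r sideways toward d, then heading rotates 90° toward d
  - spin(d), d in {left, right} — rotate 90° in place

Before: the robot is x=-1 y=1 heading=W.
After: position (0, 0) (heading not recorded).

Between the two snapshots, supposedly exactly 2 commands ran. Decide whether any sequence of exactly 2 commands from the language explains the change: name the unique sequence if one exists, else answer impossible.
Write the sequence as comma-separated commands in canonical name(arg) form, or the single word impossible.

spin(left), arc(left, 1)

key: running arc(left, 1) before spin(left) would end elsewhere — order is forced
start: x=-1 y=1 heading=W
t=1 spin(left) ⇒ x=-1 y=1 heading=S
t=2 arc(left, 1) ⇒ x=0 y=0 heading=E
no other 2-command option fits: unique.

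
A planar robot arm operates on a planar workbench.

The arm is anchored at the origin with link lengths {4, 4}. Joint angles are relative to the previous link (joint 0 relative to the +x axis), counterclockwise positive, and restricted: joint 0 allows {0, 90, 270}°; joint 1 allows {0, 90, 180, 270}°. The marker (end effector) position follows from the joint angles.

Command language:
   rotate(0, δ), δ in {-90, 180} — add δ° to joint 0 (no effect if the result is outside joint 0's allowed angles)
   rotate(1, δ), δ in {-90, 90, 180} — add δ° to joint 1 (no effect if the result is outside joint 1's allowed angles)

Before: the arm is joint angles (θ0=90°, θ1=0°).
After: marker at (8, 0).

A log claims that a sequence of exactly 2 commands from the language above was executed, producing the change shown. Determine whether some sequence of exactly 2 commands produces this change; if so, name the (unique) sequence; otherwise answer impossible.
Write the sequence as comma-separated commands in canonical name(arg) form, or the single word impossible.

rotate(0, -90), rotate(0, 180)

key: order matters: swapping rotate(0, -90) and rotate(0, 180) lands elsewhere
initial: joint angles (θ0=90°, θ1=0°)
[1] after rotate(0, -90): joint angles (θ0=0°, θ1=0°)
[2] after rotate(0, 180): joint angles (θ0=0°, θ1=0°)
uniquely the one of 25 2-step routes that fits.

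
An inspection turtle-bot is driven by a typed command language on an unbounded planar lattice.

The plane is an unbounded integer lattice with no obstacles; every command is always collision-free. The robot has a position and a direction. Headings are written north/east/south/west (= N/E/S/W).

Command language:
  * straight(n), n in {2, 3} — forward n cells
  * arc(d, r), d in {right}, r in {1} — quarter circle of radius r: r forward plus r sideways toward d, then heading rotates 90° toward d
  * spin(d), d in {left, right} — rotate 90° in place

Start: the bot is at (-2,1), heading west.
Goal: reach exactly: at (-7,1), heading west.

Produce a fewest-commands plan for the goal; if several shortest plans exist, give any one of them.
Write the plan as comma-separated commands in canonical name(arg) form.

initial: at (-2,1), heading west
1. straight(3) → at (-5,1), heading west
2. straight(2) → at (-7,1), heading west
no 1-step plan works, so 2 is optimal.

straight(3), straight(2)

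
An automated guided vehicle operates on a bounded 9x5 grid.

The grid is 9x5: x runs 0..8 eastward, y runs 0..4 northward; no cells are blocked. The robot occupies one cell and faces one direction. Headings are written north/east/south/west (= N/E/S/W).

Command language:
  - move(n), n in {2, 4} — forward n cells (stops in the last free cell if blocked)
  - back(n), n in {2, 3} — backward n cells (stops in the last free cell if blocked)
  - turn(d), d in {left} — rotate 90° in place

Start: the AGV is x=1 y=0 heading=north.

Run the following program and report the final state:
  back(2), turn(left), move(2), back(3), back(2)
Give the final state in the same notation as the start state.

start: x=1 y=0 heading=north
1. back(2) → x=1 y=0 heading=north
2. turn(left) → x=1 y=0 heading=west
3. move(2) → x=0 y=0 heading=west
4. back(3) → x=3 y=0 heading=west
5. back(2) → x=5 y=0 heading=west

x=5 y=0 heading=west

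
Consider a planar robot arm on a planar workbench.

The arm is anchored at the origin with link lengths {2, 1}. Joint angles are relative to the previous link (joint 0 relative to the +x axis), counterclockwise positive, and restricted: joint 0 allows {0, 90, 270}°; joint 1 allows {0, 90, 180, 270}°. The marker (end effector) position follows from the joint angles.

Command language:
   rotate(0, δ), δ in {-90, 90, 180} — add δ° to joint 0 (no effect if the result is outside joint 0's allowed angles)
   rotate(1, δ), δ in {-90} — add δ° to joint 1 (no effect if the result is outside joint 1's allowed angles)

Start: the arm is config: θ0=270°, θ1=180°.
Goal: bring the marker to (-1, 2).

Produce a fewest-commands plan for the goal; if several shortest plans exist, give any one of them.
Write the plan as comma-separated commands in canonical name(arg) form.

t0: config: θ0=270°, θ1=180°
step 1 (rotate(0, 180)): config: θ0=90°, θ1=180°
step 2 (rotate(1, -90)): config: θ0=90°, θ1=90°
minimal: 2 command(s), checked below 2.

rotate(0, 180), rotate(1, -90)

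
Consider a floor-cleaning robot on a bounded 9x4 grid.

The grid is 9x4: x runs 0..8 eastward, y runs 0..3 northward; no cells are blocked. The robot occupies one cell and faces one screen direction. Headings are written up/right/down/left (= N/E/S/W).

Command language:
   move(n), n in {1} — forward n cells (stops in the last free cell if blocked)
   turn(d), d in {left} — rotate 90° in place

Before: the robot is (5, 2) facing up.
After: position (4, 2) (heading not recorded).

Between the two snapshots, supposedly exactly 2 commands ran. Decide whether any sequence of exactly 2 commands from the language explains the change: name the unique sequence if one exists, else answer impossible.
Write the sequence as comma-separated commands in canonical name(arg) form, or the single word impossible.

turn(left), move(1)

key: running move(1) before turn(left) would end elsewhere — order is forced
from: (5, 2) facing up
t=1 turn(left) ⇒ (5, 2) facing left
t=2 move(1) ⇒ (4, 2) facing left
uniquely the one of 4 2-step routes that fits.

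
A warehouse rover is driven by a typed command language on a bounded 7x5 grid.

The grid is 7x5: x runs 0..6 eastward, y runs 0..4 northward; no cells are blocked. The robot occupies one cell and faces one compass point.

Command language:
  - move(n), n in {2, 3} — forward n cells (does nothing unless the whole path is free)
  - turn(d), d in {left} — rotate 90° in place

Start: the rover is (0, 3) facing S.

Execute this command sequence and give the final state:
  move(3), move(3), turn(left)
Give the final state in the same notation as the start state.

(0, 0) facing E

from: (0, 3) facing S
step 1 (move(3)): (0, 0) facing S
step 2 (move(3)): (0, 0) facing S
step 3 (turn(left)): (0, 0) facing E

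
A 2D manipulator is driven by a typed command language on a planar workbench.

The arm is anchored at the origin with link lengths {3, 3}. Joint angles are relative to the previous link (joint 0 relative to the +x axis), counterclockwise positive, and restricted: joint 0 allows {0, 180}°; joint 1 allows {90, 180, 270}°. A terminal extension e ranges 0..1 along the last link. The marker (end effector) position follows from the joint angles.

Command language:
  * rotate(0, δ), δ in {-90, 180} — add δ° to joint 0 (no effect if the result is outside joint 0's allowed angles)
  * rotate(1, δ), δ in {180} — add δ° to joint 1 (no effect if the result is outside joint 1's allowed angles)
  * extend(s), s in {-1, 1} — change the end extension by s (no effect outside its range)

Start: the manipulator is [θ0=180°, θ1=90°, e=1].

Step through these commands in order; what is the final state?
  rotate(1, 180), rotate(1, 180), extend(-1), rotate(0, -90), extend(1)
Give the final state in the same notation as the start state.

from: [θ0=180°, θ1=90°, e=1]
t=1 rotate(1, 180) ⇒ [θ0=180°, θ1=270°, e=1]
t=2 rotate(1, 180) ⇒ [θ0=180°, θ1=90°, e=1]
t=3 extend(-1) ⇒ [θ0=180°, θ1=90°, e=0]
t=4 rotate(0, -90) ⇒ [θ0=180°, θ1=90°, e=0]
t=5 extend(1) ⇒ [θ0=180°, θ1=90°, e=1]

[θ0=180°, θ1=90°, e=1]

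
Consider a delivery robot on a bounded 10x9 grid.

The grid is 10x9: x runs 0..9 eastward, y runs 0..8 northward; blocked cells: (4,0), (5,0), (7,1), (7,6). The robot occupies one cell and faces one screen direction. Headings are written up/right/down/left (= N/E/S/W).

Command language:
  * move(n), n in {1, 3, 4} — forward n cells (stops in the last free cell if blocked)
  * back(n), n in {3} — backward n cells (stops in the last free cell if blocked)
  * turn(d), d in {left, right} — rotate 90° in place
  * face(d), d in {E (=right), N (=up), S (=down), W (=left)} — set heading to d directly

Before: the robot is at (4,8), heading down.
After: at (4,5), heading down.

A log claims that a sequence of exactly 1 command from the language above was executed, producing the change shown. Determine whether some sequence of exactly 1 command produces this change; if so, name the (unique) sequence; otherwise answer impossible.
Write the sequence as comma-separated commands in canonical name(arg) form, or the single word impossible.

move(3)

key: still facing S — the one step turns nothing
from: at (4,8), heading down
t=1 move(3) ⇒ at (4,5), heading down
all 10 alternatives checked — unique.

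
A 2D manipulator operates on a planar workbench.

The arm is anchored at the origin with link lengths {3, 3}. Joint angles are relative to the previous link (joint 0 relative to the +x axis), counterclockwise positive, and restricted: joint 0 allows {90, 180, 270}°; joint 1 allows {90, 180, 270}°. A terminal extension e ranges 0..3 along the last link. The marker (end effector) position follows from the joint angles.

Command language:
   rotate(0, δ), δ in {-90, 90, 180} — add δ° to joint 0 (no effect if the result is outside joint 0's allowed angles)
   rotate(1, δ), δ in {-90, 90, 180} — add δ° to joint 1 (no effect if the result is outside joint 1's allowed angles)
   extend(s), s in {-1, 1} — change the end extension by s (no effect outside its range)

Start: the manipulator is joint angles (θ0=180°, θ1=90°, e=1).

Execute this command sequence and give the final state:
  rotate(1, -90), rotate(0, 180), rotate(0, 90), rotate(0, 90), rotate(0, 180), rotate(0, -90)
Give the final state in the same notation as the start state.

joint angles (θ0=90°, θ1=90°, e=1)

initial: joint angles (θ0=180°, θ1=90°, e=1)
[1] after rotate(1, -90): joint angles (θ0=180°, θ1=90°, e=1)
[2] after rotate(0, 180): joint angles (θ0=180°, θ1=90°, e=1)
[3] after rotate(0, 90): joint angles (θ0=270°, θ1=90°, e=1)
[4] after rotate(0, 90): joint angles (θ0=270°, θ1=90°, e=1)
[5] after rotate(0, 180): joint angles (θ0=90°, θ1=90°, e=1)
[6] after rotate(0, -90): joint angles (θ0=90°, θ1=90°, e=1)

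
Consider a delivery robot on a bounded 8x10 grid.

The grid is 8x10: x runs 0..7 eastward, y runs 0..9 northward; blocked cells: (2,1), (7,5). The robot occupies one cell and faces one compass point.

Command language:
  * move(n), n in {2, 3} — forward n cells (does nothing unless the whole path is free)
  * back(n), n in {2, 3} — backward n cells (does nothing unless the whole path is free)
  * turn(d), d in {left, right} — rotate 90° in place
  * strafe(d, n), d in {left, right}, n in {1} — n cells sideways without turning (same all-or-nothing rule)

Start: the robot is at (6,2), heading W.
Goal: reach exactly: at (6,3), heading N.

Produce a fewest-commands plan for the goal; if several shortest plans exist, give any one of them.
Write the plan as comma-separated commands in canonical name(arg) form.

strafe(right, 1), turn(right)

t0: at (6,2), heading W
1. strafe(right, 1) → at (6,3), heading W
2. turn(right) → at (6,3), heading N
shorter routes all fall short; 2 is best.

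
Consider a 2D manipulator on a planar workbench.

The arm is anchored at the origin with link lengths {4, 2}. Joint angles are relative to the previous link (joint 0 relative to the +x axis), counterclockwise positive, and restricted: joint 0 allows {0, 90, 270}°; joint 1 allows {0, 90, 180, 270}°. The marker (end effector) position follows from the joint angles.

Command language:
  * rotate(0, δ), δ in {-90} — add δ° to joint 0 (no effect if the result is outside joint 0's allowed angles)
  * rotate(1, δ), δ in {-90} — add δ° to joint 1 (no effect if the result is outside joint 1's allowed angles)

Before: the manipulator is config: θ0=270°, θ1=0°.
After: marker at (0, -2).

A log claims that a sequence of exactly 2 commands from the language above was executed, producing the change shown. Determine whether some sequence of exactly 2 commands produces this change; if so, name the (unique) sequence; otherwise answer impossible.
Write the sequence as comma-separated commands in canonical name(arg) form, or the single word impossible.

rotate(1, -90), rotate(1, -90)

t0: config: θ0=270°, θ1=0°
step 1 (rotate(1, -90)): config: θ0=270°, θ1=270°
step 2 (rotate(1, -90)): config: θ0=270°, θ1=180°
no rival 2-sequence matches.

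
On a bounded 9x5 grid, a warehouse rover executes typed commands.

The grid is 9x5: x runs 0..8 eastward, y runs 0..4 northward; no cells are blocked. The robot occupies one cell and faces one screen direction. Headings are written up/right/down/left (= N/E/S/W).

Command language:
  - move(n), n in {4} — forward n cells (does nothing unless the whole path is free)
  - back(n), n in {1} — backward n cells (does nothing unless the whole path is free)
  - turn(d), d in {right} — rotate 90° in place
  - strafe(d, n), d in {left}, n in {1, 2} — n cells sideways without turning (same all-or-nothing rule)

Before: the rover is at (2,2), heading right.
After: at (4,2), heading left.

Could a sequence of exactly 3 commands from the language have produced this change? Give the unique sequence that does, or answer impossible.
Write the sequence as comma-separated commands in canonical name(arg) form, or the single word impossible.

turn(right), strafe(left, 2), turn(right)

key: position moved to (4,2) AND the heading swung to W — translation plus rotation needed
from: at (2,2), heading right
1. turn(right) → at (2,2), heading down
2. strafe(left, 2) → at (4,2), heading down
3. turn(right) → at (4,2), heading left
all 125 alternatives checked — unique.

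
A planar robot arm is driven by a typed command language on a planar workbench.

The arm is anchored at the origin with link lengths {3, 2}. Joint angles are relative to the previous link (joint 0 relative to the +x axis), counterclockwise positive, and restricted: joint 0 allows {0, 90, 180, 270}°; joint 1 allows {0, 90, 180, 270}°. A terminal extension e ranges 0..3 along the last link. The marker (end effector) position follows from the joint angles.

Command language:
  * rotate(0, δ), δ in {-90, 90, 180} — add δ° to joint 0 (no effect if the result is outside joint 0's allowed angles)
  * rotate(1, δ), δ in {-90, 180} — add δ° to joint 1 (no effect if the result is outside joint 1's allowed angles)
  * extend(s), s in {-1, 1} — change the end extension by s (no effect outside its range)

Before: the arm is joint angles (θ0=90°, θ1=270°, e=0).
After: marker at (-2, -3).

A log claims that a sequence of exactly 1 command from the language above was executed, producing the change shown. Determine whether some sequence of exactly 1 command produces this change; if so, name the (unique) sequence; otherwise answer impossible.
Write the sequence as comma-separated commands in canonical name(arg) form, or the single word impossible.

rotate(0, 180)

begin: joint angles (θ0=90°, θ1=270°, e=0)
1. rotate(0, 180) → joint angles (θ0=270°, θ1=270°, e=0)
uniquely the one of 7 1-step routes that fits.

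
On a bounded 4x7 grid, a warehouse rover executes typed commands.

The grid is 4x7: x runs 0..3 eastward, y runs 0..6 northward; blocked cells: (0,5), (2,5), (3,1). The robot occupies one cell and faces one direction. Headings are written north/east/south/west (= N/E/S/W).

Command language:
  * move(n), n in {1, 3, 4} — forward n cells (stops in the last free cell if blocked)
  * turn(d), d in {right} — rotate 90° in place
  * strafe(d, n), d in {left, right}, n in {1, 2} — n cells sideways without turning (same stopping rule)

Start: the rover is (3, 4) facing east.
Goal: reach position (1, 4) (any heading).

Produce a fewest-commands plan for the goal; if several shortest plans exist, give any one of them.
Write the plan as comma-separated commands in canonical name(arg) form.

start: (3, 4) facing east
t=1 turn(right) ⇒ (3, 4) facing south
t=2 strafe(right, 2) ⇒ (1, 4) facing south
minimal: 2 command(s), checked below 2.

turn(right), strafe(right, 2)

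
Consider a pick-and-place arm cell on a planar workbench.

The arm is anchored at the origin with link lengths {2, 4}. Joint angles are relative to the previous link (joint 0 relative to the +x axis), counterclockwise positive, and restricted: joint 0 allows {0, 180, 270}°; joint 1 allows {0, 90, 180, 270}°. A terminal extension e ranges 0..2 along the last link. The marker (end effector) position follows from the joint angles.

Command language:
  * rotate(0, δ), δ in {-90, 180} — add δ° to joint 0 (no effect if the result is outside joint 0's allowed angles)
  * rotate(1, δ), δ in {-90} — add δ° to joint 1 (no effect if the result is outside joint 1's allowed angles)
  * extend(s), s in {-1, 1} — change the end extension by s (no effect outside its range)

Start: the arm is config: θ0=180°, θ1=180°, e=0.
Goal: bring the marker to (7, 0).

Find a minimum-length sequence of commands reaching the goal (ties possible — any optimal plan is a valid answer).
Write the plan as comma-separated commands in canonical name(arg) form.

from: config: θ0=180°, θ1=180°, e=0
t=1 rotate(0, 180) ⇒ config: θ0=0°, θ1=180°, e=0
t=2 extend(1) ⇒ config: θ0=0°, θ1=180°, e=1
t=3 rotate(1, -90) ⇒ config: θ0=0°, θ1=90°, e=1
t=4 rotate(1, -90) ⇒ config: θ0=0°, θ1=0°, e=1
no 3-step plan works, so 4 is optimal.

rotate(0, 180), extend(1), rotate(1, -90), rotate(1, -90)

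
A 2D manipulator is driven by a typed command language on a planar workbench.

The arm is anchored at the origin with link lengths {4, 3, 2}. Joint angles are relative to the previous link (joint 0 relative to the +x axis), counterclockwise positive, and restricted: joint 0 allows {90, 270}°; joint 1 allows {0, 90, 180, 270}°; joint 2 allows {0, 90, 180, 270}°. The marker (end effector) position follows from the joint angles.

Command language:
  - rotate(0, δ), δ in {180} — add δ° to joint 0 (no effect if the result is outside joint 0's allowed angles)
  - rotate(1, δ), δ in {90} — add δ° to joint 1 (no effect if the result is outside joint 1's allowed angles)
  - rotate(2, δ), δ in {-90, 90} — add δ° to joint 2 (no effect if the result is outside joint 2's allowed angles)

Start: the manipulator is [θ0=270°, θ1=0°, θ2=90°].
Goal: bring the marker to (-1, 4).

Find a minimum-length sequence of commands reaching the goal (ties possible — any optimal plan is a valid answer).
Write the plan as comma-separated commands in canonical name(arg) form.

start: [θ0=270°, θ1=0°, θ2=90°]
step 1 (rotate(1, 90)): [θ0=270°, θ1=90°, θ2=90°]
step 2 (rotate(0, 180)): [θ0=90°, θ1=90°, θ2=90°]
step 3 (rotate(2, 90)): [θ0=90°, θ1=90°, θ2=180°]
no 2-step plan works, so 3 is optimal.

rotate(1, 90), rotate(0, 180), rotate(2, 90)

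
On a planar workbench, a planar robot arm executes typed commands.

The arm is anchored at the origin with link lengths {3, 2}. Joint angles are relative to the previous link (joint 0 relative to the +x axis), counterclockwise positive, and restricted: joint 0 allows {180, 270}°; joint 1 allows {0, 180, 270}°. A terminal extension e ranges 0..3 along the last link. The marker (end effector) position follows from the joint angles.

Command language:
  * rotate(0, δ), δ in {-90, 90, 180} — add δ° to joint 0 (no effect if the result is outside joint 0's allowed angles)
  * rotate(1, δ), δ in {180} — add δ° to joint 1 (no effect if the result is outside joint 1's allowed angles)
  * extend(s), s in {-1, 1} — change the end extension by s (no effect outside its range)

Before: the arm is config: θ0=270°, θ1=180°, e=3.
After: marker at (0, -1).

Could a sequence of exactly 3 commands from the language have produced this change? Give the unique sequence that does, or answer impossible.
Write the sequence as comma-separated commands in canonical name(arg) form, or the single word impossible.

extend(-1), extend(-1), extend(-1)

begin: config: θ0=270°, θ1=180°, e=3
1. extend(-1) → config: θ0=270°, θ1=180°, e=2
2. extend(-1) → config: θ0=270°, θ1=180°, e=1
3. extend(-1) → config: θ0=270°, θ1=180°, e=0
no other 3-command option fits: unique.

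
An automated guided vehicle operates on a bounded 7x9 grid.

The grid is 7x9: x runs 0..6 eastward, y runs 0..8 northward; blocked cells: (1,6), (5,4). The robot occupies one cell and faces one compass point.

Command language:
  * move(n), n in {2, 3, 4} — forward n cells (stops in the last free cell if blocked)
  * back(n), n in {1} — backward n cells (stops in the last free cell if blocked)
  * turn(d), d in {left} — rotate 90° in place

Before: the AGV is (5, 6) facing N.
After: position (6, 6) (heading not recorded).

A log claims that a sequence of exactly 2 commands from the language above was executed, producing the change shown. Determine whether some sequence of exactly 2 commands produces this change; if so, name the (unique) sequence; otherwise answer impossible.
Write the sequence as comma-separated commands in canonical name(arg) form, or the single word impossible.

turn(left), back(1)

key: order matters: swapping turn(left) and back(1) lands elsewhere
from: (5, 6) facing N
1. turn(left) → (5, 6) facing W
2. back(1) → (6, 6) facing W
all 25 alternatives checked — unique.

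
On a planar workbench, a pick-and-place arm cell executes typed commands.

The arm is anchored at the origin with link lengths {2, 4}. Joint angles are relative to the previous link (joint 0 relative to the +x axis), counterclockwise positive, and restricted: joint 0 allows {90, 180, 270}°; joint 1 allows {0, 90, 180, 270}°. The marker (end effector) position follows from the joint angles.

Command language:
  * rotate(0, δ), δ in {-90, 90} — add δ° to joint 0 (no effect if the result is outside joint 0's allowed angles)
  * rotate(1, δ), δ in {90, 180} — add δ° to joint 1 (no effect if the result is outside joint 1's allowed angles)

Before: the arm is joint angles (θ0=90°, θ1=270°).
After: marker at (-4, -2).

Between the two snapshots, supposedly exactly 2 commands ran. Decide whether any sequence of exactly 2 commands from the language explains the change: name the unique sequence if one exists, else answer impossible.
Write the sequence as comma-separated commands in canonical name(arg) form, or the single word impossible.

from: joint angles (θ0=90°, θ1=270°)
step 1 (rotate(0, 90)): joint angles (θ0=180°, θ1=270°)
step 2 (rotate(0, 90)): joint angles (θ0=270°, θ1=270°)
uniquely the one of 16 2-step routes that fits.

rotate(0, 90), rotate(0, 90)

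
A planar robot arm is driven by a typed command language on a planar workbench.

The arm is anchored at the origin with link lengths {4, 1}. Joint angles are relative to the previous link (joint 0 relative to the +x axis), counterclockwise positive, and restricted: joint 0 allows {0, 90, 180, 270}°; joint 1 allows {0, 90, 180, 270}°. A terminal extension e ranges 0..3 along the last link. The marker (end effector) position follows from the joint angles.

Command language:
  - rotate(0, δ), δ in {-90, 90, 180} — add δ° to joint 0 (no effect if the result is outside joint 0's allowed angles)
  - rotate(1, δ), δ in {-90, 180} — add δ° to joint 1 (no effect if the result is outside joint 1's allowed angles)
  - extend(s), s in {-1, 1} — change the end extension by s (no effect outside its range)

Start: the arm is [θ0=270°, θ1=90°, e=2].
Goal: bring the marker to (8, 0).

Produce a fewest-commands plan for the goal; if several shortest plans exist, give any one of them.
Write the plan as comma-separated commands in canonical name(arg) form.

extend(1), rotate(1, -90), rotate(0, 90)

from: [θ0=270°, θ1=90°, e=2]
step 1 (extend(1)): [θ0=270°, θ1=90°, e=3]
step 2 (rotate(1, -90)): [θ0=270°, θ1=0°, e=3]
step 3 (rotate(0, 90)): [θ0=0°, θ1=0°, e=3]
no 2-step plan works, so 3 is optimal.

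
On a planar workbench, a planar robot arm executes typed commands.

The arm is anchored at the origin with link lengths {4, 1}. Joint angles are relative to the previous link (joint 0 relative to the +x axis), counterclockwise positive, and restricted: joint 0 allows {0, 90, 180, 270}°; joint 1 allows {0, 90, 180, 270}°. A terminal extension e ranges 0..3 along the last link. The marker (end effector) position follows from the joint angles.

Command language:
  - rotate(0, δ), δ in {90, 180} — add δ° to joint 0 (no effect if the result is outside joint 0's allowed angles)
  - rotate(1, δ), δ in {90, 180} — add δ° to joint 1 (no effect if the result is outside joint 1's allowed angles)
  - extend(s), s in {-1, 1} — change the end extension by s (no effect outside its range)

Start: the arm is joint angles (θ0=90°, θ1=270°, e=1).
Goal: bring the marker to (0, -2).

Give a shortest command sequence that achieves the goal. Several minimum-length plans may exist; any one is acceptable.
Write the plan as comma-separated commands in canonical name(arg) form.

start: joint angles (θ0=90°, θ1=270°, e=1)
[1] after rotate(1, 90): joint angles (θ0=90°, θ1=0°, e=1)
[2] after rotate(0, 180): joint angles (θ0=270°, θ1=0°, e=1)
[3] after rotate(1, 180): joint angles (θ0=270°, θ1=180°, e=1)
minimal: 3 command(s), checked below 3.

rotate(1, 90), rotate(0, 180), rotate(1, 180)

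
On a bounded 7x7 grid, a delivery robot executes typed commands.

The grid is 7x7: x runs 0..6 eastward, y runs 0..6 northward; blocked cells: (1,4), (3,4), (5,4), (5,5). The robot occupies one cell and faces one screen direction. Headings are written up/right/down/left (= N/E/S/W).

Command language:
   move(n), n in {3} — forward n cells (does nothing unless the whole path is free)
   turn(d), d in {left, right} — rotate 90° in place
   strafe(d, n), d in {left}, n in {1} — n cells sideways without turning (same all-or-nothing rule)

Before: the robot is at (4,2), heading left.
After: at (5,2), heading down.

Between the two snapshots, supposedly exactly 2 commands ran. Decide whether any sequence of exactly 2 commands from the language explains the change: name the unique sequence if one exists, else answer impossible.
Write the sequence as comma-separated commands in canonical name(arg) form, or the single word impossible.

key: position moved to (5,2) AND the heading swung to S — translation plus rotation needed
start: at (4,2), heading left
step 1 (turn(left)): at (4,2), heading down
step 2 (strafe(left, 1)): at (5,2), heading down
no other 2-command option fits: unique.

turn(left), strafe(left, 1)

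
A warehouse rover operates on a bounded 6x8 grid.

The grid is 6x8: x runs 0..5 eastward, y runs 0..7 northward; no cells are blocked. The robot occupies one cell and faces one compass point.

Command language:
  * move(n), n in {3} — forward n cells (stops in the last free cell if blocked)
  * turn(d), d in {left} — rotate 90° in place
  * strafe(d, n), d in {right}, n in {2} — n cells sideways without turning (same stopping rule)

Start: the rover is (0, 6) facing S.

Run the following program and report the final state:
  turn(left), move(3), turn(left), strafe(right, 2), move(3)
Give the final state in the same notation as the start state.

initial: (0, 6) facing S
step 1 (turn(left)): (0, 6) facing E
step 2 (move(3)): (3, 6) facing E
step 3 (turn(left)): (3, 6) facing N
step 4 (strafe(right, 2)): (5, 6) facing N
step 5 (move(3)): (5, 7) facing N

(5, 7) facing N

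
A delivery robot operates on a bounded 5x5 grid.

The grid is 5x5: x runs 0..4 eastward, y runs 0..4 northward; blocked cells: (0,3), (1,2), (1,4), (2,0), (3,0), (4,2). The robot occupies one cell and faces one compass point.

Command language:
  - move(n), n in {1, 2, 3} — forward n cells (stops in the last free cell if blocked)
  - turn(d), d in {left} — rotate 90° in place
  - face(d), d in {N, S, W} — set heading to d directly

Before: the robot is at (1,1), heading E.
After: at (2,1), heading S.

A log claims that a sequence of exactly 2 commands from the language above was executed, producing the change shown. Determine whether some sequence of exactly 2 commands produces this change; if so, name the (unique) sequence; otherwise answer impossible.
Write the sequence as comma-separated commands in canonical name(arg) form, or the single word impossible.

key: order matters: swapping move(1) and face(S) lands elsewhere
start: at (1,1), heading E
[1] after move(1): at (2,1), heading E
[2] after face(S): at (2,1), heading S
uniquely the one of 49 2-step routes that fits.

move(1), face(S)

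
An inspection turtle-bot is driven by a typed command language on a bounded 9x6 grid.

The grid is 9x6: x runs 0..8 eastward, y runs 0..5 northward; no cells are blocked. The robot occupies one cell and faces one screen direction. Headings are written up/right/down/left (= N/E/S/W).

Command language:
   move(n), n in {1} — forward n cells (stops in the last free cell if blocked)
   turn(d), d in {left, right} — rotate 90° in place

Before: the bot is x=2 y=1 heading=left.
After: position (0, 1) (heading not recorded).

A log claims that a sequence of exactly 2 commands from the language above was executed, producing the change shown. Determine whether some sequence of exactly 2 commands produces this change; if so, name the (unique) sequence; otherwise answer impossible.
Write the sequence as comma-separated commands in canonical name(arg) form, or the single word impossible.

move(1), move(1)

begin: x=2 y=1 heading=left
step 1 (move(1)): x=1 y=1 heading=left
step 2 (move(1)): x=0 y=1 heading=left
no other 2-command option fits: unique.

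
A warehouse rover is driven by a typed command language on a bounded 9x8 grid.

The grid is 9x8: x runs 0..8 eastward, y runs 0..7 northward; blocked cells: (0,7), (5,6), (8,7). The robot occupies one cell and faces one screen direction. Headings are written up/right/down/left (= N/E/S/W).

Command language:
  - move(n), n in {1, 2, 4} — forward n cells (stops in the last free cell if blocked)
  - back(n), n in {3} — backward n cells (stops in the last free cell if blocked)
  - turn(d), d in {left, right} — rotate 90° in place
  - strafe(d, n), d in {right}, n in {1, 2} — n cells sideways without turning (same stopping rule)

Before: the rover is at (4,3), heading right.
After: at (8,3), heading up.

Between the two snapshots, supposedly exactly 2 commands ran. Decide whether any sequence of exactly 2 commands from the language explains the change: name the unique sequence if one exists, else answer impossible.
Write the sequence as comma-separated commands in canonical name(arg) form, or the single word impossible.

move(4), turn(left)

key: position moved to (8,3) AND the heading swung to N — translation plus rotation needed
t0: at (4,3), heading right
step 1 (move(4)): at (8,3), heading right
step 2 (turn(left)): at (8,3), heading up
uniquely the one of 64 2-step routes that fits.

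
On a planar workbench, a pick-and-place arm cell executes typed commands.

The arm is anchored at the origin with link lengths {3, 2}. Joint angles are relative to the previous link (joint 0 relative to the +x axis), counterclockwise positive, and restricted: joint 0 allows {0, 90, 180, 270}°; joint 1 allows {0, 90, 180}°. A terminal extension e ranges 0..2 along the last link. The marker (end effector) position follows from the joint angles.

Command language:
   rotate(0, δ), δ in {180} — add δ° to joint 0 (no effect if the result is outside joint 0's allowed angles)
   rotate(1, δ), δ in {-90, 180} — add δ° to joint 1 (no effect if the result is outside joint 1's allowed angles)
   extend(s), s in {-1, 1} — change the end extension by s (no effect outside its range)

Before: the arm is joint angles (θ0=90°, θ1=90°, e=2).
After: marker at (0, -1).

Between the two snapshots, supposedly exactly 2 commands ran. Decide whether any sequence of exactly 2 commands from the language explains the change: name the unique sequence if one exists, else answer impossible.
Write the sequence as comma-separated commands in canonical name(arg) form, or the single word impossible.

rotate(1, -90), rotate(1, 180)

key: order matters: swapping rotate(1, -90) and rotate(1, 180) lands elsewhere
start: joint angles (θ0=90°, θ1=90°, e=2)
t=1 rotate(1, -90) ⇒ joint angles (θ0=90°, θ1=0°, e=2)
t=2 rotate(1, 180) ⇒ joint angles (θ0=90°, θ1=180°, e=2)
uniquely the one of 25 2-step routes that fits.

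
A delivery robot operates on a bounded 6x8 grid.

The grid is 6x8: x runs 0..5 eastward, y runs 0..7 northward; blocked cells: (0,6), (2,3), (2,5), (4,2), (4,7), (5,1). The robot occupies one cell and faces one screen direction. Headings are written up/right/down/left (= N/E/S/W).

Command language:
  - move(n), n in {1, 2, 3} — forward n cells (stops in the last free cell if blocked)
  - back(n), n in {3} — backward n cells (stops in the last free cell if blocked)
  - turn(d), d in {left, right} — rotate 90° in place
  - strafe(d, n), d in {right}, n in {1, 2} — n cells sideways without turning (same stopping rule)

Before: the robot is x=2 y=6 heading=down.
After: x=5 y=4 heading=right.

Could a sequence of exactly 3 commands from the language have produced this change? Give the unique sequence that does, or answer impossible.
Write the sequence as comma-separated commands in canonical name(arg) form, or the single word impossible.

turn(left), move(3), strafe(right, 2)

key: position moved to (5,4) AND the heading swung to E — translation plus rotation needed
start: x=2 y=6 heading=down
step 1 (turn(left)): x=2 y=6 heading=right
step 2 (move(3)): x=5 y=6 heading=right
step 3 (strafe(right, 2)): x=5 y=4 heading=right
all 512 alternatives checked — unique.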